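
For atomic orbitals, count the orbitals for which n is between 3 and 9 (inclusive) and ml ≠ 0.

Per-shell orbital counts meeting the constraint:
n=3 → 6; n=4 → 12; n=5 → 20; n=6 → 30; n=7 → 42; n=8 → 56; n=9 → 72.
Total orbitals: 6 + 12 + 20 + 30 + 42 + 56 + 72 = 238.

238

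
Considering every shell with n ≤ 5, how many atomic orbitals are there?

Total orbitals = 1² + 2² + 3² + 4² + 5² = 55.

55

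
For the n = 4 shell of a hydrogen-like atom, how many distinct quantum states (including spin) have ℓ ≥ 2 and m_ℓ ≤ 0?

The n = 4 shell has ℓ = 0 through 3; check each.
The (ℓ, m_ℓ) pairs meeting ℓ ≥ 2 and m_ℓ ≤ 0 give: ℓ=2 → 3; ℓ=3 → 4.
Orbitals: 3 + 4 = 7. Each orbital carries two spin states, so 7 × 2 = 14 states.

14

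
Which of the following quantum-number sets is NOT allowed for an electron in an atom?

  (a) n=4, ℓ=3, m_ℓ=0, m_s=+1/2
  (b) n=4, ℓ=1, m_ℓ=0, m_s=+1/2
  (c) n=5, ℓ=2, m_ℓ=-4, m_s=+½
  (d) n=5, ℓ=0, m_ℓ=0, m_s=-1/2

(c) has |m_ℓ| = 4 > ℓ = 2, violating −ℓ ≤ m_ℓ ≤ ℓ.
The remaining sets (a), (b), (d) satisfy all four rules.

(c)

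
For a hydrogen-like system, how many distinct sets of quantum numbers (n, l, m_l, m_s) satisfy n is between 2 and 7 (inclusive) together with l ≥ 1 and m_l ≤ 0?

154

Count contributing orbitals for each principal shell:
n=2 → 2; n=3 → 5; n=4 → 9; n=5 → 14; n=6 → 20; n=7 → 27.
Orbitals: 2 + 5 + 9 + 14 + 20 + 27 = 77. Including both spin states (m_s = ±1/2) gives 2 × 77 = 154 states.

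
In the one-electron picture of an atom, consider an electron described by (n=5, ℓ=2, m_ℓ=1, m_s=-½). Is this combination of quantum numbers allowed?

n = 5 is a positive integer. ℓ = 2 satisfies 0 ≤ ℓ ≤ n−1 = 4. m_ℓ = 1 lies in the range −ℓ … +ℓ (here −2 … 2). m_s = -1/2 is one of ±1/2.
All four constraints are satisfied.

Valid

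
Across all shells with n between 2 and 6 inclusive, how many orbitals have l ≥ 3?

50

For each n in the range, tally the orbitals obeying l ≥ 3:
n=4 → 7; n=5 → 16; n=6 → 27.
Total orbitals: 7 + 16 + 27 = 50.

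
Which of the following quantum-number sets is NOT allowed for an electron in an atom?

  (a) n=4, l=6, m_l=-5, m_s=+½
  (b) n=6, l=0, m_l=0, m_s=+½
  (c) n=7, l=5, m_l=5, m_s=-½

(a)

(a) has l = 6 ≥ n = 4, violating 0 ≤ l ≤ n−1.
The remaining sets (b), (c) satisfy all four rules.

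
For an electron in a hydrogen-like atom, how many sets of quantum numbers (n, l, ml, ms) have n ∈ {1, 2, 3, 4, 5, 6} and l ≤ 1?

42

Count contributing orbitals for each principal shell:
n=1 → 1; n=2 → 4; n=3 → 4; n=4 → 4; n=5 → 4; n=6 → 4.
Orbitals: 1 + 4 + 4 + 4 + 4 + 4 = 21. Including both spin states (ms = ±1/2) gives 2 × 21 = 42 states.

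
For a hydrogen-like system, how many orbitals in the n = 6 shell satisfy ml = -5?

With n = 6 the allowed l are 0, 1, …, 5.
Contributions: l=5 → 1.
Total orbitals: 1.

1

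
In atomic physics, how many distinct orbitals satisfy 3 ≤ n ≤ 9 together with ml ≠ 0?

238

Count contributing orbitals for each principal shell:
n=3 → 6; n=4 → 12; n=5 → 20; n=6 → 30; n=7 → 42; n=8 → 56; n=9 → 72.
Total orbitals: 6 + 12 + 20 + 30 + 42 + 56 + 72 = 238.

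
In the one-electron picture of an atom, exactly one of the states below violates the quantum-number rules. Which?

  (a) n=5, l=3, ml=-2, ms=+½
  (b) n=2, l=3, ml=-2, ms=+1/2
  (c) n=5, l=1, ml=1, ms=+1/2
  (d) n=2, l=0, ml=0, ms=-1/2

(b)

(b) has l = 3 ≥ n = 2, violating 0 ≤ l ≤ n−1.
The remaining sets (a), (c), (d) satisfy all four rules.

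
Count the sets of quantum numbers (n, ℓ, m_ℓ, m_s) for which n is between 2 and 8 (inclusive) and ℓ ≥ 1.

Go shell by shell, enumerating (ℓ, m_ℓ) with ℓ ≥ 1:
n=2 → 3; n=3 → 8; n=4 → 15; n=5 → 24; n=6 → 35; n=7 → 48; n=8 → 63.
Orbitals: 3 + 8 + 15 + 24 + 35 + 48 + 63 = 196. Including both spin states (m_s = ±1/2) gives 2 × 196 = 392 states.

392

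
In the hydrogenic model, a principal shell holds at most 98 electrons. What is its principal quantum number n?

n = 7

2n² = 98 ⇒ n² = 49 ⇒ n = 7.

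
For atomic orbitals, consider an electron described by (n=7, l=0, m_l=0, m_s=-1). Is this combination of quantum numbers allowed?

No

The spin quantum number for an electron can only be m_s = +1/2 or −1/2; m_s = -1 is not one of those.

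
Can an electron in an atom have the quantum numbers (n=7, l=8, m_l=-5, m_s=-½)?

The orbital quantum number must satisfy 0 ≤ l ≤ n−1. With n = 7 the allowed l values are 0, 1, 2, 3, 4, 5, 6, so l = 8 is out of range.

Not allowed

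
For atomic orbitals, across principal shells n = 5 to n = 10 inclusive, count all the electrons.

Shell n has n² orbitals: 5²=25 + 6²=36 + 7²=49 + 8²=64 + 9²=81 + 10²=100 = 355 orbitals.
Two spin states per orbital: 2 × 355 = 710 electrons.

710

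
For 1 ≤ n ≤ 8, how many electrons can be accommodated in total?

Total orbitals = 1² + 2² + 3² + 4² + 5² + 6² + 7² + 8² = 204. Doubling for spin gives 408 electrons.

408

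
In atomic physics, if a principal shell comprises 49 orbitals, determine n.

n² = 49 ⇒ n = 7.

n = 7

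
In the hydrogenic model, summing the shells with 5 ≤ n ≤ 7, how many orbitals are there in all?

110

Shell n has n² orbitals: 5²=25 + 6²=36 + 7²=49 = 110 orbitals.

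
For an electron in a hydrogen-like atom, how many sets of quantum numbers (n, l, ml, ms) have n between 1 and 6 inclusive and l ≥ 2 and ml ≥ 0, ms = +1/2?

40

Treat each shell separately and count matching orbitals:
n=3 → 3; n=4 → 7; n=5 → 12; n=6 → 18.
Orbitals: 3 + 7 + 12 + 18 = 40. With ms fixed to +1/2 there is one state per orbital, so 40 states.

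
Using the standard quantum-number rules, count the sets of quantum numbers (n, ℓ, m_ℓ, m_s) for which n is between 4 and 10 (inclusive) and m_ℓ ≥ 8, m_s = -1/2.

Work shell by shell — for each n, count the (ℓ, m_ℓ) pairs that satisfy m_ℓ ≥ 8:
n=9 → 1; n=10 → 3.
Orbitals: 1 + 3 = 4. With m_s fixed to -1/2 there is one state per orbital, so 4 states.

4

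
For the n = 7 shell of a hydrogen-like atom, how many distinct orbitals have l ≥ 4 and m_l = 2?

The n = 7 shell has l = 0 through 6; check each.
Per l-value: l=4 → 1; l=5 → 1; l=6 → 1.
Total orbitals: 1 + 1 + 1 = 3.

3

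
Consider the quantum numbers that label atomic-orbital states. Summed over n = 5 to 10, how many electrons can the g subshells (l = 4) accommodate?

A g subshell (l = 4) exists for every n ≥ 5, so shells n = 5, 6, 7, 8, 9, 10 each contribute one — 6 subshells.
Since each g subshell holds 2(2·4+1) = 18 electrons, the total is 6 × 18 = 108.

108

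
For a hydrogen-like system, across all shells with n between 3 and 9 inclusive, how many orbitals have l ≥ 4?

Go shell by shell, enumerating (l, ml) with l ≥ 4:
n=5 → 9; n=6 → 20; n=7 → 33; n=8 → 48; n=9 → 65.
Total orbitals: 9 + 20 + 33 + 48 + 65 = 175.

175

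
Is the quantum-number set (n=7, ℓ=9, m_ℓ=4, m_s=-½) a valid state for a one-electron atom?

Invalid

The orbital quantum number must satisfy 0 ≤ ℓ ≤ n−1. With n = 7 the allowed ℓ values are 0, 1, 2, 3, 4, 5, 6, so ℓ = 9 is out of range.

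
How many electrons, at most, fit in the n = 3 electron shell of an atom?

18

A shell holds 2n² electrons: 2 × 3² = 2 × 9 = 18.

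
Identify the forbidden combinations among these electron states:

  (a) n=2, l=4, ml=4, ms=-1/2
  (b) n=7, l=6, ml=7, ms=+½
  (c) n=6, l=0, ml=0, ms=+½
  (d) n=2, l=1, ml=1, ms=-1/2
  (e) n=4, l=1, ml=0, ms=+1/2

(a) has l = 4 ≥ n = 2, violating 0 ≤ l ≤ n−1.
(b) has |ml| = 7 > l = 6, violating −l ≤ ml ≤ l.
The remaining sets (c), (d), (e) satisfy all four rules.

(a) and (b)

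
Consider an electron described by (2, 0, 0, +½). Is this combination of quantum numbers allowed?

Yes

n = 2 is a positive integer. l = 0 satisfies 0 ≤ l ≤ n−1 = 1. m_l = 0 lies in the range −l … +l (here 0). m_s = +1/2 is one of ±1/2.
All four constraints are satisfied.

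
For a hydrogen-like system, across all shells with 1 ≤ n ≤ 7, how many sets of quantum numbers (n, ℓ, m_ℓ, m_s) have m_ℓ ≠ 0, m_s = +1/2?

112

Count contributing orbitals for each principal shell:
n=2 → 2; n=3 → 6; n=4 → 12; n=5 → 20; n=6 → 30; n=7 → 42.
Orbitals: 2 + 6 + 12 + 20 + 30 + 42 = 112. With m_s fixed to +1/2 there is one state per orbital, so 112 states.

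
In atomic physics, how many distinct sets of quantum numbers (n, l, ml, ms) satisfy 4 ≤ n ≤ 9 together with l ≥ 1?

Per-shell orbital counts meeting the constraint:
n=4 → 15; n=5 → 24; n=6 → 35; n=7 → 48; n=8 → 63; n=9 → 80.
Orbitals: 15 + 24 + 35 + 48 + 63 + 80 = 265. Including both spin states (ms = ±1/2) gives 2 × 265 = 530 states.

530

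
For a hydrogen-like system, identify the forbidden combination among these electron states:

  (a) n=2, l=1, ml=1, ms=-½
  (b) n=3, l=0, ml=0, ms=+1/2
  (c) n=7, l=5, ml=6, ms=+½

(c)

(c) has |ml| = 6 > l = 5, violating −l ≤ ml ≤ l.
The remaining sets (a), (b) satisfy all four rules.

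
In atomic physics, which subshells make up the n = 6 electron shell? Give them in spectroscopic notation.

6s, 6p, 6d, 6f, 6g, 6h

For n = 6, l runs from 0 to 5. In spectroscopic notation l = 0,1,2,… ↔ s,p,d,f,g,h,i, so the subshells are 6s, 6p, 6d, 6f, 6g, 6h.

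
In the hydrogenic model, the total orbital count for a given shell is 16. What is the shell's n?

n = 4

n² = 16 ⇒ n = 4.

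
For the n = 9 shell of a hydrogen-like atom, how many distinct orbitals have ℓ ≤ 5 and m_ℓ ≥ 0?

The (ℓ, m_ℓ) pairs meeting ℓ ≤ 5 and m_ℓ ≥ 0 give: ℓ=0 → 1; ℓ=1 → 2; ℓ=2 → 3; ℓ=3 → 4; ℓ=4 → 5; ℓ=5 → 6.
Total orbitals: 1 + 2 + 3 + 4 + 5 + 6 = 21.

21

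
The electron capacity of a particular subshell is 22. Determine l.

2(2l+1) = 22 ⇒ 2l+1 = 11 ⇒ l = 5.

l = 5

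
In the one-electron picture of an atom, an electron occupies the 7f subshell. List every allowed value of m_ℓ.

-3, -2, -1, 0, 1, 2, 3

The 7f subshell has ℓ = 3, and m_ℓ takes every integer from −ℓ to +ℓ. With ℓ = 3 that gives the 7 values -3, -2, -1, 0, 1, 2, 3.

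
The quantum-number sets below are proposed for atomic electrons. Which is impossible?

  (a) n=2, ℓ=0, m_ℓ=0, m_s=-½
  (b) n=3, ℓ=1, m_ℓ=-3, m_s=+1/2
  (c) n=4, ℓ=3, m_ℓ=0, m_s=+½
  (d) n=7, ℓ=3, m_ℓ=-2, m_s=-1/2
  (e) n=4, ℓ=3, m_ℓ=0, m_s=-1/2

(b)

(b) has |m_ℓ| = 3 > ℓ = 1, violating −ℓ ≤ m_ℓ ≤ ℓ.
The remaining sets (a), (c), (d), (e) satisfy all four rules.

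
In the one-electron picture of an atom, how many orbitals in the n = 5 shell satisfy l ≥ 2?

21

The n = 5 shell has l = 0 through 4; check each.
Contributions: l=2 → 5; l=3 → 7; l=4 → 9.
Total orbitals: 5 + 7 + 9 = 21.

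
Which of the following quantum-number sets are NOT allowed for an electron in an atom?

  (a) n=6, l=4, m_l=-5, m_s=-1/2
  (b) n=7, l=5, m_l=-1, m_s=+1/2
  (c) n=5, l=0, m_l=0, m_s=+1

(a) has |m_l| = 5 > l = 4, violating −l ≤ m_l ≤ l.
(c) has m_s = +1, but an electron's spin must be ±1/2.
The remaining set (b) satisfies all four rules.

(a) and (c)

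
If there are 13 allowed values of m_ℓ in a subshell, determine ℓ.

m_ℓ ranges over 2ℓ+1 integers, so 2ℓ+1 = 13 ⇒ ℓ = 6.

ℓ = 6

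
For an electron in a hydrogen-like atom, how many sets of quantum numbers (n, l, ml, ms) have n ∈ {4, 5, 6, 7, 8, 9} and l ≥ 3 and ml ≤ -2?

Go shell by shell, enumerating (l, ml) with l ≥ 3 and ml ≤ -2:
n=4 → 2; n=5 → 5; n=6 → 9; n=7 → 14; n=8 → 20; n=9 → 27.
Orbitals: 2 + 5 + 9 + 14 + 20 + 27 = 77. Including both spin states (ms = ±1/2) gives 2 × 77 = 154 states.

154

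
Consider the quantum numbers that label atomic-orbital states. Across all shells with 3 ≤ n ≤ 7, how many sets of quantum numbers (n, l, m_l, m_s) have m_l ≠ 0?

Treat each shell separately and count matching orbitals:
n=3 → 6; n=4 → 12; n=5 → 20; n=6 → 30; n=7 → 42.
Orbitals: 6 + 12 + 20 + 30 + 42 = 110. Including both spin states (m_s = ±1/2) gives 2 × 110 = 220 states.

220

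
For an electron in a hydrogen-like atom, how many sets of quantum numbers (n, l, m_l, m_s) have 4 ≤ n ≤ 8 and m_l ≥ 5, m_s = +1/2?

Work shell by shell — for each n, count the (l, m_l) pairs that satisfy m_l ≥ 5:
n=6 → 1; n=7 → 3; n=8 → 6.
Orbitals: 1 + 3 + 6 = 10. With m_s fixed to +1/2 there is one state per orbital, so 10 states.

10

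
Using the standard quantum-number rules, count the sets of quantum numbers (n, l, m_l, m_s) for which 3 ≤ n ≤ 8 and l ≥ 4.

Treat each shell separately and count matching orbitals:
n=5 → 9; n=6 → 20; n=7 → 33; n=8 → 48.
Orbitals: 9 + 20 + 33 + 48 = 110. Including both spin states (m_s = ±1/2) gives 2 × 110 = 220 states.

220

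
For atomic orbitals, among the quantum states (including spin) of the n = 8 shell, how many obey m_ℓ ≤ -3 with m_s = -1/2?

Go through ℓ = 0, …, 7 (the values permitted for n = 8).
The (ℓ, m_ℓ) pairs meeting m_ℓ ≤ -3 give: ℓ=3 → 1; ℓ=4 → 2; ℓ=5 → 3; ℓ=6 → 4; ℓ=7 → 5.
Orbitals: 1 + 2 + 3 + 4 + 5 = 15. With m_s fixed to a single value there is one state per orbital, giving 15 states.

15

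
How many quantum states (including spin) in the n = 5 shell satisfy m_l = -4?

2

With n = 5 the allowed l are 0, 1, …, 4.
The (l, m_l) pairs meeting m_l = -4 give: l=4 → 1.
Orbitals: 1. Each orbital carries two spin states, so 1 × 2 = 2 states.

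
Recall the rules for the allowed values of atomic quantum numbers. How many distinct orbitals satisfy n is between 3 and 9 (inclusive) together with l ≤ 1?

Go shell by shell, enumerating (l, ml) with l ≤ 1:
n=3 → 4; n=4 → 4; n=5 → 4; n=6 → 4; n=7 → 4; n=8 → 4; n=9 → 4.
Total orbitals: 4 + 4 + 4 + 4 + 4 + 4 + 4 = 28.

28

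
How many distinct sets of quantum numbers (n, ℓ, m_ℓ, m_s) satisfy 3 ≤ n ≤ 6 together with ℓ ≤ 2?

72

Work shell by shell — for each n, count the (ℓ, m_ℓ) pairs that satisfy ℓ ≤ 2:
n=3 → 9; n=4 → 9; n=5 → 9; n=6 → 9.
Orbitals: 9 + 9 + 9 + 9 = 36. Including both spin states (m_s = ±1/2) gives 2 × 36 = 72 states.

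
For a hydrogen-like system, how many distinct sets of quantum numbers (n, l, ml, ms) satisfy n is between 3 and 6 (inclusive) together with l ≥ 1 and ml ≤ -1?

Count contributing orbitals for each principal shell:
n=3 → 3; n=4 → 6; n=5 → 10; n=6 → 15.
Orbitals: 3 + 6 + 10 + 15 = 34. Including both spin states (ms = ±1/2) gives 2 × 34 = 68 states.

68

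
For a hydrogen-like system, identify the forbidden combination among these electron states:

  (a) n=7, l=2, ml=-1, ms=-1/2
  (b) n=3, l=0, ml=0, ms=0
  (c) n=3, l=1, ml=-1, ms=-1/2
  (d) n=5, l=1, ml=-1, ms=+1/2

(b) has ms = 0, but an electron's spin must be ±1/2.
The remaining sets (a), (c), (d) satisfy all four rules.

(b)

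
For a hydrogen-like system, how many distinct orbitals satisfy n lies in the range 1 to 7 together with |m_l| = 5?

6

For each n in the range, tally the orbitals obeying |m_l| = 5:
n=6 → 2; n=7 → 4.
Total orbitals: 2 + 4 = 6.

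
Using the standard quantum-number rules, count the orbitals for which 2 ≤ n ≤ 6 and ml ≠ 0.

For each n in the range, tally the orbitals obeying ml ≠ 0:
n=2 → 2; n=3 → 6; n=4 → 12; n=5 → 20; n=6 → 30.
Total orbitals: 2 + 6 + 12 + 20 + 30 = 70.

70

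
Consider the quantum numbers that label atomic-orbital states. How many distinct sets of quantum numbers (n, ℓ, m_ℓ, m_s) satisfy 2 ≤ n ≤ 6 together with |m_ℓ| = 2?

40

Per-shell orbital counts meeting the constraint:
n=3 → 2; n=4 → 4; n=5 → 6; n=6 → 8.
Orbitals: 2 + 4 + 6 + 8 = 20. Including both spin states (m_s = ±1/2) gives 2 × 20 = 40 states.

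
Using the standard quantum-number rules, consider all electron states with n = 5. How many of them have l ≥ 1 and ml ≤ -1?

Contributions: l=1 → 1; l=2 → 2; l=3 → 3; l=4 → 4.
Orbitals: 1 + 2 + 3 + 4 = 10. Each orbital carries two spin states, so 10 × 2 = 20 states.

20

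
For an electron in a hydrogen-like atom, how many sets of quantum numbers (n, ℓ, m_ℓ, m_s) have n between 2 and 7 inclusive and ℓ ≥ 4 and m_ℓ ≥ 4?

20

Per-shell orbital counts meeting the constraint:
n=5 → 1; n=6 → 3; n=7 → 6.
Orbitals: 1 + 3 + 6 = 10. Including both spin states (m_s = ±1/2) gives 2 × 10 = 20 states.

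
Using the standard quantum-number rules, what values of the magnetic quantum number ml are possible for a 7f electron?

-3, -2, -1, 0, 1, 2, 3

The 7f subshell has l = 3, and ml takes every integer from −l to +l. With l = 3 that gives the 7 values -3, -2, -1, 0, 1, 2, 3.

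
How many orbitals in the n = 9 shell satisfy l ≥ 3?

72

The n = 9 shell has l = 0 through 8; check each.
Contributions: l=3 → 7; l=4 → 9; l=5 → 11; l=6 → 13; l=7 → 15; l=8 → 17.
Total orbitals: 7 + 9 + 11 + 13 + 15 + 17 = 72.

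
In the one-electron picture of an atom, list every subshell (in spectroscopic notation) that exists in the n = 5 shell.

5s, 5p, 5d, 5f, 5g

For n = 5, l runs from 0 to 4. In spectroscopic notation l = 0,1,2,… ↔ s,p,d,f,g,h,i, so the subshells are 5s, 5p, 5d, 5f, 5g.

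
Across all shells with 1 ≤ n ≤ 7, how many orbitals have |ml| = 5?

For each n in the range, tally the orbitals obeying |ml| = 5:
n=6 → 2; n=7 → 4.
Total orbitals: 2 + 4 = 6.

6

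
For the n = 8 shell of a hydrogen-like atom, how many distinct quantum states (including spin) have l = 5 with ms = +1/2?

11

Go through l = 0, …, 7 (the values permitted for n = 8).
Orbitals with l = 5, by l: l=5 → 11.
Orbitals: 11. With ms fixed to a single value there is one state per orbital, giving 11 states.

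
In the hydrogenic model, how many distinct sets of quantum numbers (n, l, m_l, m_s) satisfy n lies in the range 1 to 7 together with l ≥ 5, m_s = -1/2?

Per-shell orbital counts meeting the constraint:
n=6 → 11; n=7 → 24.
Orbitals: 11 + 24 = 35. With m_s fixed to -1/2 there is one state per orbital, so 35 states.

35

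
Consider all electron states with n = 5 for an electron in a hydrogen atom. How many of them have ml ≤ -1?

20

For n = 5, l ranges over 0 … 4.
Contributions: l=1 → 1; l=2 → 2; l=3 → 3; l=4 → 4.
Orbitals: 1 + 2 + 3 + 4 = 10. Each orbital carries two spin states, so 10 × 2 = 20 states.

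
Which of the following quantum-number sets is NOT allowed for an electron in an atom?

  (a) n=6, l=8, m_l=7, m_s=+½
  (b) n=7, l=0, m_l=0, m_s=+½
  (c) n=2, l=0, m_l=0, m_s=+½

(a)

(a) has l = 8 ≥ n = 6, violating 0 ≤ l ≤ n−1.
The remaining sets (b), (c) satisfy all four rules.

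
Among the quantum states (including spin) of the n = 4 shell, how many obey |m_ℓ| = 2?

The n = 4 shell has ℓ = 0 through 3; check each.
The (ℓ, m_ℓ) pairs meeting |m_ℓ| = 2 give: ℓ=2 → 2; ℓ=3 → 2.
Orbitals: 2 + 2 = 4. Each orbital carries two spin states, so 4 × 2 = 8 states.

8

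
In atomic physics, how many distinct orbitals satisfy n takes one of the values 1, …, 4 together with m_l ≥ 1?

10

Treat each shell separately and count matching orbitals:
n=2 → 1; n=3 → 3; n=4 → 6.
Total orbitals: 1 + 3 + 6 = 10.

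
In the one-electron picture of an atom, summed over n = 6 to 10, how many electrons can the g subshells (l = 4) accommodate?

90

A g subshell (l = 4) exists for every n ≥ 5, so shells n = 6, 7, 8, 9, 10 each contribute one — 5 subshells.
Since each g subshell holds 2(2·4+1) = 18 electrons, the total is 5 × 18 = 90.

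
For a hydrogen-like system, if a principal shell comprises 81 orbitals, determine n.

n² = 81 ⇒ n = 9.

n = 9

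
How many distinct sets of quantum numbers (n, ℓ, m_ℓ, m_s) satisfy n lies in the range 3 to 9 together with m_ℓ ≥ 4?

70

For each n in the range, tally the orbitals obeying m_ℓ ≥ 4:
n=5 → 1; n=6 → 3; n=7 → 6; n=8 → 10; n=9 → 15.
Orbitals: 1 + 3 + 6 + 10 + 15 = 35. Including both spin states (m_s = ±1/2) gives 2 × 35 = 70 states.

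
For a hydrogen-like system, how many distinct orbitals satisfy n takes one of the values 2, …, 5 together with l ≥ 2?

38

Per-shell orbital counts meeting the constraint:
n=3 → 5; n=4 → 12; n=5 → 21.
Total orbitals: 5 + 12 + 21 = 38.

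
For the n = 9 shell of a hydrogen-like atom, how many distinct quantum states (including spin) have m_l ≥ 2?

The n = 9 shell has l = 0 through 8; check each.
Orbitals with m_l ≥ 2, by l: l=2 → 1; l=3 → 2; l=4 → 3; l=5 → 4; l=6 → 5; l=7 → 6; l=8 → 7.
Orbitals: 1 + 2 + 3 + 4 + 5 + 6 + 7 = 28. Each orbital carries two spin states, so 28 × 2 = 56 states.

56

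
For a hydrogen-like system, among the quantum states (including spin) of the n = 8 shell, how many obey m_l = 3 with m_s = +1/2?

5

Go through l = 0, …, 7 (the values permitted for n = 8).
Orbitals with m_l = 3, by l: l=3 → 1; l=4 → 1; l=5 → 1; l=6 → 1; l=7 → 1.
Orbitals: 1 + 1 + 1 + 1 + 1 = 5. With m_s fixed to a single value there is one state per orbital, giving 5 states.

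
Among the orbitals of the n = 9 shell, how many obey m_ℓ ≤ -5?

10

Go through ℓ = 0, …, 8 (the values permitted for n = 9).
Per ℓ-value: ℓ=5 → 1; ℓ=6 → 2; ℓ=7 → 3; ℓ=8 → 4.
Total orbitals: 1 + 2 + 3 + 4 = 10.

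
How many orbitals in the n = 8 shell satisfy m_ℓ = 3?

With n = 8 the allowed ℓ are 0, 1, …, 7.
The (ℓ, m_ℓ) pairs meeting m_ℓ = 3 give: ℓ=3 → 1; ℓ=4 → 1; ℓ=5 → 1; ℓ=6 → 1; ℓ=7 → 1.
Total orbitals: 1 + 1 + 1 + 1 + 1 = 5.

5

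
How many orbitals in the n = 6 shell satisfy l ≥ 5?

11

With n = 6 the allowed l are 0, 1, …, 5.
Contributions: l=5 → 11.
Total orbitals: 11.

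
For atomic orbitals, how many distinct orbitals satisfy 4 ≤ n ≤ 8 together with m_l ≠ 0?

Work shell by shell — for each n, count the (l, m_l) pairs that satisfy m_l ≠ 0:
n=4 → 12; n=5 → 20; n=6 → 30; n=7 → 42; n=8 → 56.
Total orbitals: 12 + 20 + 30 + 42 + 56 = 160.

160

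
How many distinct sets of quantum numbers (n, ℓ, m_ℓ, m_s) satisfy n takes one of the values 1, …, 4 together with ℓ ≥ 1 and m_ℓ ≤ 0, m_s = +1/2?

16

Go shell by shell, enumerating (ℓ, m_ℓ) with ℓ ≥ 1 and m_ℓ ≤ 0:
n=2 → 2; n=3 → 5; n=4 → 9.
Orbitals: 2 + 5 + 9 = 16. With m_s fixed to +1/2 there is one state per orbital, so 16 states.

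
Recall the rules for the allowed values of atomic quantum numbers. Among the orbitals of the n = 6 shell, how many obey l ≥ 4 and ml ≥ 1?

With n = 6 the allowed l are 0, 1, …, 5.
Contributions: l=4 → 4; l=5 → 5.
Total orbitals: 4 + 5 = 9.

9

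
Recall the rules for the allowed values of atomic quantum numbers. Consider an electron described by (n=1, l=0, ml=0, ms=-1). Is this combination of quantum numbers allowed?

The spin quantum number for an electron can only be ms = +1/2 or −1/2; ms = -1 is not one of those.

Invalid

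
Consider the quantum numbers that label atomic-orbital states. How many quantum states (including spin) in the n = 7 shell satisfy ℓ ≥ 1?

96

Per ℓ-value: ℓ=1 → 3; ℓ=2 → 5; ℓ=3 → 7; ℓ=4 → 9; ℓ=5 → 11; ℓ=6 → 13.
Orbitals: 3 + 5 + 7 + 9 + 11 + 13 = 48. Each orbital carries two spin states, so 48 × 2 = 96 states.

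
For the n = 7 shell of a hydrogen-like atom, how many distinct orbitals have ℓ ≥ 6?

Go through ℓ = 0, …, 6 (the values permitted for n = 7).
The (ℓ, m_ℓ) pairs meeting ℓ ≥ 6 give: ℓ=6 → 13.
Total orbitals: 13.

13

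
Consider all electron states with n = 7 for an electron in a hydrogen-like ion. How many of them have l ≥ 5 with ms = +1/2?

Per l-value: l=5 → 11; l=6 → 13.
Orbitals: 11 + 13 = 24. With ms fixed to a single value there is one state per orbital, giving 24 states.

24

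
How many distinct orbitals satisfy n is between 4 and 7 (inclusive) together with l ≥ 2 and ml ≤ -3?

Per-shell orbital counts meeting the constraint:
n=4 → 1; n=5 → 3; n=6 → 6; n=7 → 10.
Total orbitals: 1 + 3 + 6 + 10 = 20.

20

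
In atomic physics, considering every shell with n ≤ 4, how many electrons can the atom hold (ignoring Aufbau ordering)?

Total orbitals = 1² + 2² + 3² + 4² = 30. Doubling for spin gives 60 electrons.

60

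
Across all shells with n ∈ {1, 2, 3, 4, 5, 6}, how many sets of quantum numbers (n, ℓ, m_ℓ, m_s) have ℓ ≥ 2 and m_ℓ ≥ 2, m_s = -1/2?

20

Treat each shell separately and count matching orbitals:
n=3 → 1; n=4 → 3; n=5 → 6; n=6 → 10.
Orbitals: 1 + 3 + 6 + 10 = 20. With m_s fixed to -1/2 there is one state per orbital, so 20 states.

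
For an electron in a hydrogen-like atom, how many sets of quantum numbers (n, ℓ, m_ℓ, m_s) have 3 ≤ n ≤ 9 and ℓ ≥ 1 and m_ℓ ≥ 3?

112

Go shell by shell, enumerating (ℓ, m_ℓ) with ℓ ≥ 1 and m_ℓ ≥ 3:
n=4 → 1; n=5 → 3; n=6 → 6; n=7 → 10; n=8 → 15; n=9 → 21.
Orbitals: 1 + 3 + 6 + 10 + 15 + 21 = 56. Including both spin states (m_s = ±1/2) gives 2 × 56 = 112 states.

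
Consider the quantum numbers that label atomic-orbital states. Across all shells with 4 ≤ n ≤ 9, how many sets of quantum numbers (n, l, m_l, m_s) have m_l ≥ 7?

Go shell by shell, enumerating (l, m_l) with m_l ≥ 7:
n=8 → 1; n=9 → 3.
Orbitals: 1 + 3 = 4. Including both spin states (m_s = ±1/2) gives 2 × 4 = 8 states.

8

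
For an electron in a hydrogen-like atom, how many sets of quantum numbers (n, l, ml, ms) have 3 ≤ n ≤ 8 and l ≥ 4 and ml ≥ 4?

40

Work shell by shell — for each n, count the (l, ml) pairs that satisfy l ≥ 4 and ml ≥ 4:
n=5 → 1; n=6 → 3; n=7 → 6; n=8 → 10.
Orbitals: 1 + 3 + 6 + 10 = 20. Including both spin states (ms = ±1/2) gives 2 × 20 = 40 states.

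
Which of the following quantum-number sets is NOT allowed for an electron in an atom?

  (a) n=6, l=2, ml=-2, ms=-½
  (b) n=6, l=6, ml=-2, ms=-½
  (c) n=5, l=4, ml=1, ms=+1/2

(b)

(b) has l = 6 ≥ n = 6, violating 0 ≤ l ≤ n−1.
The remaining sets (a), (c) satisfy all four rules.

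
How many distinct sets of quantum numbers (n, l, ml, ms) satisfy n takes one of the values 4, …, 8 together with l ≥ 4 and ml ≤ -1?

For each n in the range, tally the orbitals obeying l ≥ 4 and ml ≤ -1:
n=5 → 4; n=6 → 9; n=7 → 15; n=8 → 22.
Orbitals: 4 + 9 + 15 + 22 = 50. Including both spin states (ms = ±1/2) gives 2 × 50 = 100 states.

100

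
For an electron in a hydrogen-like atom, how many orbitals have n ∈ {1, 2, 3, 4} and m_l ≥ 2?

Count contributing orbitals for each principal shell:
n=3 → 1; n=4 → 3.
Total orbitals: 1 + 3 = 4.

4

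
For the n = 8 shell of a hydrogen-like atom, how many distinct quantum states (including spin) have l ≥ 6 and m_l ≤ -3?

Contributions: l=6 → 4; l=7 → 5.
Orbitals: 4 + 5 = 9. Each orbital carries two spin states, so 9 × 2 = 18 states.

18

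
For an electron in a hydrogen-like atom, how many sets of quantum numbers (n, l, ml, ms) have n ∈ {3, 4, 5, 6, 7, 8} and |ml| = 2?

Count contributing orbitals for each principal shell:
n=3 → 2; n=4 → 4; n=5 → 6; n=6 → 8; n=7 → 10; n=8 → 12.
Orbitals: 2 + 4 + 6 + 8 + 10 + 12 = 42. Including both spin states (ms = ±1/2) gives 2 × 42 = 84 states.

84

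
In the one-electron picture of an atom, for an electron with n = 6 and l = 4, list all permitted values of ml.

-4, -3, -2, -1, 0, 1, 2, 3, 4

ml takes every integer from −l to +l. With l = 4 that gives the 9 values -4, -3, -2, -1, 0, 1, 2, 3, 4.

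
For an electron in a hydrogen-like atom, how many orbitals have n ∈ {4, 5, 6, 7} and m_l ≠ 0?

Count contributing orbitals for each principal shell:
n=4 → 12; n=5 → 20; n=6 → 30; n=7 → 42.
Total orbitals: 12 + 20 + 30 + 42 = 104.

104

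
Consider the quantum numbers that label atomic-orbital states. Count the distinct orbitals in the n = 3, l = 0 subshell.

A subshell has 2l+1 orbitals; with l = 0, that's 1.

1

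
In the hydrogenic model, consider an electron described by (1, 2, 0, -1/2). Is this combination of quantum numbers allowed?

Not allowed

The orbital quantum number must satisfy 0 ≤ ℓ ≤ n−1. With n = 1 the allowed ℓ values are 0, so ℓ = 2 is out of range.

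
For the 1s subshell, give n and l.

The leading integer gives n = 1; the letter 's' means l = 0.

n = 1, l = 0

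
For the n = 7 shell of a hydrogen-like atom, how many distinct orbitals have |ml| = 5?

4

For n = 7, l ranges over 0 … 6.
Orbitals with |ml| = 5, by l: l=5 → 2; l=6 → 2.
Total orbitals: 2 + 2 = 4.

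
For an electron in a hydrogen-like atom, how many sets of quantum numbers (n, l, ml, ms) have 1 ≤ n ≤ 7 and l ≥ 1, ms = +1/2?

133

Count contributing orbitals for each principal shell:
n=2 → 3; n=3 → 8; n=4 → 15; n=5 → 24; n=6 → 35; n=7 → 48.
Orbitals: 3 + 8 + 15 + 24 + 35 + 48 = 133. With ms fixed to +1/2 there is one state per orbital, so 133 states.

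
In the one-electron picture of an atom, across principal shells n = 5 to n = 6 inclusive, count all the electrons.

122

Shell n has n² orbitals: 5²=25 + 6²=36 = 61 orbitals.
Two spin states per orbital: 2 × 61 = 122 electrons.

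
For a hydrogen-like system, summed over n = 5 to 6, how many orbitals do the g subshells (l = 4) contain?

A g subshell (l = 4) exists for every n ≥ 5, so shells n = 5, 6 each contribute one — 2 subshells.
Since each g subshell has 2·4+1 = 9 orbitals, the total is 2 × 9 = 18.

18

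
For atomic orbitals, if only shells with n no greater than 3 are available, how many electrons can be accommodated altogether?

28

Total orbitals = 1² + 2² + 3² = 14. Doubling for spin gives 28 electrons.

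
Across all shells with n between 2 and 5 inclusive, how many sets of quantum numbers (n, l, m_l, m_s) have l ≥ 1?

Go shell by shell, enumerating (l, m_l) with l ≥ 1:
n=2 → 3; n=3 → 8; n=4 → 15; n=5 → 24.
Orbitals: 3 + 8 + 15 + 24 = 50. Including both spin states (m_s = ±1/2) gives 2 × 50 = 100 states.

100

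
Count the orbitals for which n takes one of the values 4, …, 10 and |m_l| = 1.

84

Go shell by shell, enumerating (l, m_l) with |m_l| = 1:
n=4 → 6; n=5 → 8; n=6 → 10; n=7 → 12; n=8 → 14; n=9 → 16; n=10 → 18.
Total orbitals: 6 + 8 + 10 + 12 + 14 + 16 + 18 = 84.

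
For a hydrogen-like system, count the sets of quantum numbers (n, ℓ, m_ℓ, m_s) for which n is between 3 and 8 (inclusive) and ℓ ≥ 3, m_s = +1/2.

145

Go shell by shell, enumerating (ℓ, m_ℓ) with ℓ ≥ 3:
n=4 → 7; n=5 → 16; n=6 → 27; n=7 → 40; n=8 → 55.
Orbitals: 7 + 16 + 27 + 40 + 55 = 145. With m_s fixed to +1/2 there is one state per orbital, so 145 states.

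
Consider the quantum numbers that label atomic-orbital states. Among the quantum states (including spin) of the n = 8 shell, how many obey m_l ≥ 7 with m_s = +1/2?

The n = 8 shell has l = 0 through 7; check each.
The (l, m_l) pairs meeting m_l ≥ 7 give: l=7 → 1.
Orbitals: 1. With m_s fixed to a single value there is one state per orbital, giving 1 state.

1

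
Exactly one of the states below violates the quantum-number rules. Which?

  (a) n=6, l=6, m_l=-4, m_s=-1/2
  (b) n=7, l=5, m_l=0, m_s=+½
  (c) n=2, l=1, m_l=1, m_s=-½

(a)

(a) has l = 6 ≥ n = 6, violating 0 ≤ l ≤ n−1.
The remaining sets (b), (c) satisfy all four rules.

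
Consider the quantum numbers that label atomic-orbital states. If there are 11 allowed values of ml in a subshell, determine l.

l = 5

ml ranges over 2l+1 integers, so 2l+1 = 11 ⇒ l = 5.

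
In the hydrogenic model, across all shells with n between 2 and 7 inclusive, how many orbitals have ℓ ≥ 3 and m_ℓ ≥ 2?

Go shell by shell, enumerating (ℓ, m_ℓ) with ℓ ≥ 3 and m_ℓ ≥ 2:
n=4 → 2; n=5 → 5; n=6 → 9; n=7 → 14.
Total orbitals: 2 + 5 + 9 + 14 = 30.

30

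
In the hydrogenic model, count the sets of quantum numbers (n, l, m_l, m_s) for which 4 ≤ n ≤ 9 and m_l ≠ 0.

Go shell by shell, enumerating (l, m_l) with m_l ≠ 0:
n=4 → 12; n=5 → 20; n=6 → 30; n=7 → 42; n=8 → 56; n=9 → 72.
Orbitals: 12 + 20 + 30 + 42 + 56 + 72 = 232. Including both spin states (m_s = ±1/2) gives 2 × 232 = 464 states.

464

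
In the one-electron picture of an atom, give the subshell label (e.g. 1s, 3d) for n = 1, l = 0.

1s

l = 0 corresponds to the letter 's', so the subshell is 1s.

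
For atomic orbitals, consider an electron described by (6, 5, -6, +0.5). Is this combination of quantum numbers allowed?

The magnetic quantum number must satisfy −ℓ ≤ m_ℓ ≤ ℓ. With ℓ = 5, m_ℓ can only be -5, -4, -3, -2, -1, 0, 1, 2, 3, 4, 5, so m_ℓ = -6 is forbidden.

Invalid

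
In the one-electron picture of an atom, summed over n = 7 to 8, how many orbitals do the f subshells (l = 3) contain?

14

An f subshell (l = 3) exists for every n ≥ 4, so shells n = 7, 8 each contribute one — 2 subshells.
Since each f subshell has 2·3+1 = 7 orbitals, the total is 2 × 7 = 14.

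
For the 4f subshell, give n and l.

The leading integer gives n = 4; the letter 'f' means l = 3.

n = 4, l = 3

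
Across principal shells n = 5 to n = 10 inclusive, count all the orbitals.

Shell n has n² orbitals: 5²=25 + 6²=36 + 7²=49 + 8²=64 + 9²=81 + 10²=100 = 355 orbitals.

355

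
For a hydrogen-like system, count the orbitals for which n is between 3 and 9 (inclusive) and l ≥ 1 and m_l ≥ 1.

Work shell by shell — for each n, count the (l, m_l) pairs that satisfy l ≥ 1 and m_l ≥ 1:
n=3 → 3; n=4 → 6; n=5 → 10; n=6 → 15; n=7 → 21; n=8 → 28; n=9 → 36.
Total orbitals: 3 + 6 + 10 + 15 + 21 + 28 + 36 = 119.

119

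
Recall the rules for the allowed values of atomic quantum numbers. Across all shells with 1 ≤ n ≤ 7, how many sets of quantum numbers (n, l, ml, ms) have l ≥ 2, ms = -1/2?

Work shell by shell — for each n, count the (l, ml) pairs that satisfy l ≥ 2:
n=3 → 5; n=4 → 12; n=5 → 21; n=6 → 32; n=7 → 45.
Orbitals: 5 + 12 + 21 + 32 + 45 = 115. With ms fixed to -1/2 there is one state per orbital, so 115 states.

115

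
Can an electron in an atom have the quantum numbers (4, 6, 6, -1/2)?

The orbital quantum number must satisfy 0 ≤ l ≤ n−1. With n = 4 the allowed l values are 0, 1, 2, 3, so l = 6 is out of range.

No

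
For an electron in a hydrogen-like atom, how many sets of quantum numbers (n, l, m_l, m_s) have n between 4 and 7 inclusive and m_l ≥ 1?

104

Count contributing orbitals for each principal shell:
n=4 → 6; n=5 → 10; n=6 → 15; n=7 → 21.
Orbitals: 6 + 10 + 15 + 21 = 52. Including both spin states (m_s = ±1/2) gives 2 × 52 = 104 states.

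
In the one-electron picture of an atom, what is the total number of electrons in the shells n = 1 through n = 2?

10

Shell n has n² orbitals: 1²=1 + 2²=4 = 5 orbitals.
Two spin states per orbital: 2 × 5 = 10 electrons.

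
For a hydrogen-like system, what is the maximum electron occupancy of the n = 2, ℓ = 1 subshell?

A subshell with ℓ = 1 has 2ℓ+1 = 3 orbitals, each holding 2 electrons (spin ±1/2), so 3 × 2 = 6.

6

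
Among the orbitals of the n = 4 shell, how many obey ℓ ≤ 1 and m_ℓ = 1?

1

The (ℓ, m_ℓ) pairs meeting ℓ ≤ 1 and m_ℓ = 1 give: ℓ=1 → 1.
Total orbitals: 1.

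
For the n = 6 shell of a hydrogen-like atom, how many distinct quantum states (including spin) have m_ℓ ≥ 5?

Go through ℓ = 0, …, 5 (the values permitted for n = 6).
Contributions: ℓ=5 → 1.
Orbitals: 1. Each orbital carries two spin states, so 1 × 2 = 2 states.

2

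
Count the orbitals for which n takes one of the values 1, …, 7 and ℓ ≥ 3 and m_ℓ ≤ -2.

30

Go shell by shell, enumerating (ℓ, m_ℓ) with ℓ ≥ 3 and m_ℓ ≤ -2:
n=4 → 2; n=5 → 5; n=6 → 9; n=7 → 14.
Total orbitals: 2 + 5 + 9 + 14 = 30.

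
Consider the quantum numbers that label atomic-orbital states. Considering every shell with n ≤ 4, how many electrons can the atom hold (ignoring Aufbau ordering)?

Total orbitals = 1² + 2² + 3² + 4² = 30. Doubling for spin gives 60 electrons.

60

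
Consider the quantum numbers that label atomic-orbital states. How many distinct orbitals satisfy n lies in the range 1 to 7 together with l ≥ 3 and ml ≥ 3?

20

Treat each shell separately and count matching orbitals:
n=4 → 1; n=5 → 3; n=6 → 6; n=7 → 10.
Total orbitals: 1 + 3 + 6 + 10 = 20.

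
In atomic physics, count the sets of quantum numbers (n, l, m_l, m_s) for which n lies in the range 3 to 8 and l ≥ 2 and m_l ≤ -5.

20

Per-shell orbital counts meeting the constraint:
n=6 → 1; n=7 → 3; n=8 → 6.
Orbitals: 1 + 3 + 6 = 10. Including both spin states (m_s = ±1/2) gives 2 × 10 = 20 states.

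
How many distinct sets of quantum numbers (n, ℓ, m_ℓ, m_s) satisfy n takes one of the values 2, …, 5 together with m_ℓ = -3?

6

For each n in the range, tally the orbitals obeying m_ℓ = -3:
n=4 → 1; n=5 → 2.
Orbitals: 1 + 2 = 3. Including both spin states (m_s = ±1/2) gives 2 × 3 = 6 states.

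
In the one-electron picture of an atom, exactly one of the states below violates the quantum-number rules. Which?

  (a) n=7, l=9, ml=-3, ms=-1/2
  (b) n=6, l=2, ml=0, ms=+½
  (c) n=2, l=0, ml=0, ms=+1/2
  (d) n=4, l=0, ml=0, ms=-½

(a) has l = 9 ≥ n = 7, violating 0 ≤ l ≤ n−1.
The remaining sets (b), (c), (d) satisfy all four rules.

(a)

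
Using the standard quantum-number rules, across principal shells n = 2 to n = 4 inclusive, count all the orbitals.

Shell n has n² orbitals: 2²=4 + 3²=9 + 4²=16 = 29 orbitals.

29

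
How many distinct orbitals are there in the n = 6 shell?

The n = 6 shell contains n² = 6² = 36 orbitals.

36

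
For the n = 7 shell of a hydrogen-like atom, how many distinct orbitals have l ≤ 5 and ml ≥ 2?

The n = 7 shell has l = 0 through 6; check each.
Orbitals with l ≤ 5 and ml ≥ 2, by l: l=2 → 1; l=3 → 2; l=4 → 3; l=5 → 4.
Total orbitals: 1 + 2 + 3 + 4 = 10.

10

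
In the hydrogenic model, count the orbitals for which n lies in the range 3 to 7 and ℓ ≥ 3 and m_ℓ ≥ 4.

10

Treat each shell separately and count matching orbitals:
n=5 → 1; n=6 → 3; n=7 → 6.
Total orbitals: 1 + 3 + 6 = 10.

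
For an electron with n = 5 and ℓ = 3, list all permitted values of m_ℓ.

m_ℓ takes every integer from −ℓ to +ℓ. With ℓ = 3 that gives the 7 values -3, -2, -1, 0, 1, 2, 3.

-3, -2, -1, 0, 1, 2, 3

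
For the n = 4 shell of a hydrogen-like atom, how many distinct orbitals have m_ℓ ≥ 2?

3

For n = 4, ℓ ranges over 0 … 3.
Contributions: ℓ=2 → 1; ℓ=3 → 2.
Total orbitals: 1 + 2 = 3.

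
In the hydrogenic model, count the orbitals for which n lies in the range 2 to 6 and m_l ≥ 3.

10

Per-shell orbital counts meeting the constraint:
n=4 → 1; n=5 → 3; n=6 → 6.
Total orbitals: 1 + 3 + 6 = 10.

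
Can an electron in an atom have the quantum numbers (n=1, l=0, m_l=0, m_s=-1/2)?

n = 1 is a positive integer. l = 0 satisfies 0 ≤ l ≤ n−1 = 0. m_l = 0 lies in the range −l … +l (here 0). m_s = -1/2 is one of ±1/2.
All four constraints are satisfied.

Allowed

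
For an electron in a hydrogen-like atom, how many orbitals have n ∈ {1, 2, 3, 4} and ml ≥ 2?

Work shell by shell — for each n, count the (l, ml) pairs that satisfy ml ≥ 2:
n=3 → 1; n=4 → 3.
Total orbitals: 1 + 3 = 4.

4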